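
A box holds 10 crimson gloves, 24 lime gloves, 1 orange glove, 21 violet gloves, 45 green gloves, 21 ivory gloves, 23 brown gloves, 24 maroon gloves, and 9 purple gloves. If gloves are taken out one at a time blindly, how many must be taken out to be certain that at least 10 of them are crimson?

To avoid crimson gloves as long as possible, exhaust the other 8 colors first.
The worst case draws every non-crimson glove first: 24 + 1 + 21 + 45 + 21 + 23 + 24 + 9 = 168.
The next 10 draws are then forced to be crimson, giving 168 + 10 = 178.

178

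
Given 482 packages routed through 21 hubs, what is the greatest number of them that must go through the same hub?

23

The 482 packages fall into 21 hubs.
If each of the 21 hubs held at most 22, the total would be at most 21 × 22 = 462 < 482, a contradiction.
So at least one holds ⌈482/21⌉ = 23.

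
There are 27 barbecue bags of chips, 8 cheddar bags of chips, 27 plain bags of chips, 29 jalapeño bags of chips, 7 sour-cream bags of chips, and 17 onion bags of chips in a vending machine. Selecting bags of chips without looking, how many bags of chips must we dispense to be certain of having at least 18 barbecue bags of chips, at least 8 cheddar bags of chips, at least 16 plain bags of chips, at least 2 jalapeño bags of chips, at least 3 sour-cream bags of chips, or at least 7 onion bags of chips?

The worst case stops just short of every target: 17 barbecue, 7 cheddar, 15 plain, 1 jalapeño, 2 sour-cream, 6 onion — 17 + 7 + 15 + 1 + 2 + 6 = 48 bags of chips.
One more bag of chips must push some flavor to its target, so 48 + 1 = 49.

49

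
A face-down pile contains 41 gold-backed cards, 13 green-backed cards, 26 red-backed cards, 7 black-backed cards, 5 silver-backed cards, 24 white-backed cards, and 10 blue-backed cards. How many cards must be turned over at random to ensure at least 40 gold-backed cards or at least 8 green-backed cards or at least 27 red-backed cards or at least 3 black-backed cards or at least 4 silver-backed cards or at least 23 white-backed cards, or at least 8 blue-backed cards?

107

Each of the 7 back colors has its own threshold; avoid all of them simultaneously.
The worst case stops just short of every target: 39 gold-backed, 7 green-backed, 26 red-backed, 2 black-backed, 3 silver-backed, 22 white-backed, 7 blue-backed — 39 + 7 + 26 + 2 + 3 + 22 + 7 = 106 cards.
One more card must push some back color to its target, so 106 + 1 = 107.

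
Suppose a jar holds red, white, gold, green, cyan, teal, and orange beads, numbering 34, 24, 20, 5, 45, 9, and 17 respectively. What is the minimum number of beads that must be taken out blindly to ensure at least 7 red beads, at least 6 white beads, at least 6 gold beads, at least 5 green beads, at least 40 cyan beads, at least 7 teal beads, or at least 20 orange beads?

The worst case stops just short of every target: 6 red, 5 white, 5 gold, 4 green, 39 cyan, 6 teal, all 17 orange — 6 + 5 + 5 + 4 + 39 + 6 + 17 = 82 beads.
One more bead must push some color to its target, so 82 + 1 = 83.

83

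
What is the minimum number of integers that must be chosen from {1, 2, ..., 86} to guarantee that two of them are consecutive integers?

Partition {1, …, 86} into 43 pairs: {1,2}, {3,4}, …, {85,86}.
Choosing 43 integers — say the 43 even numbers 2, 4, …, 86 — takes one from each pair and avoids the property.
Choosing 44 forces two into the same pair by pigeonhole, and those are consecutive. So 44.

44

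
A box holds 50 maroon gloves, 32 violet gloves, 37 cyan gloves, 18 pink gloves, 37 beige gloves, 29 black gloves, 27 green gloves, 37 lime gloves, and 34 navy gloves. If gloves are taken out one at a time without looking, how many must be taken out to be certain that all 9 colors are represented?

The hardest color to obtain is pink: we could draw every other glove first — 301 − 18 = 283 gloves — without a single pink one.
The next draw must be pink, so 283 + 1 = 284.

284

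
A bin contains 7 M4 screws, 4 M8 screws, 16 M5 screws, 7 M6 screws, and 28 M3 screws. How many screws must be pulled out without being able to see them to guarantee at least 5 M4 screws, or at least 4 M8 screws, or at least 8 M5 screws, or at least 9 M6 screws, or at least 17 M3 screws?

38

Each of the 5 sizes has its own threshold; avoid all of them simultaneously.
The worst case stops just short of every target: 4 M4, 3 M8, 7 M5, all 7 M6, 16 M3 — 4 + 3 + 7 + 7 + 16 = 37 screws.
One more screw must push some size to its target, so 37 + 1 = 38.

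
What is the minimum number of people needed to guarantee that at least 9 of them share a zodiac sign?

97

There are 12 zodiac signs acting as pigeonholes.
With 12 × 8 = 96 people we could place exactly 8 in each, with no class reaching 9.
One more forces some class to hold 9, so 96 + 1 = 97.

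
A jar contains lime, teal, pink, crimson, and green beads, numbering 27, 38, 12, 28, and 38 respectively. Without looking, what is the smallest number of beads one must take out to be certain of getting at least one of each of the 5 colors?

The hardest color to obtain is pink: we could draw every other bead first — 143 − 12 = 131 beads — without a single pink one.
The next draw must be pink, so 131 + 1 = 132.

132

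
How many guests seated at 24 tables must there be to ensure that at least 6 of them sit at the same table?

There are 24 tables acting as pigeonholes.
With 24 × 5 = 120 guests we could place exactly 5 in each, with no class reaching 6.
One more forces some class to hold 6, so 120 + 1 = 121.

121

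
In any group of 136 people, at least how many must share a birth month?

If each of the 12 months of the year held at most 11, the total would be at most 12 × 11 = 132 < 136, a contradiction.
So at least one holds ⌈136/12⌉ = 12.

12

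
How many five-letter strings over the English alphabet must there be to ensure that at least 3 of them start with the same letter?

There are 26 possible first letters acting as pigeonholes.
With 26 × 2 = 52 five-letter strings over the English alphabet we could place exactly 2 in each, with no class reaching 3.
One more forces some class to hold 3, so 52 + 1 = 53.

53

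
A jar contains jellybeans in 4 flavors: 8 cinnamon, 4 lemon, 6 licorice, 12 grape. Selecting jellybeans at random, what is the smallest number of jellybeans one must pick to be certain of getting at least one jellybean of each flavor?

The hardest flavor to obtain is lemon: we could draw every other jellybean first — 30 − 4 = 26 jellybeans — without a single lemon one.
The next draw must be lemon, so 26 + 1 = 27.

27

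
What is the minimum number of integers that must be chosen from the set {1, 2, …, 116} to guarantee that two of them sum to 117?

59

Partition {1, …, 116} into 58 pairs: {1,116}, {2,115}, …, {58,59}.
Choosing 58 integers — say the integers 1 through 58 — takes one from each pair and avoids the property.
Choosing 59 forces two into the same pair by pigeonhole, and those sum to 117. So 59.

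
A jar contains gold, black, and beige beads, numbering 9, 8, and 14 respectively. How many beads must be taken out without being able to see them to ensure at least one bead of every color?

24

The hardest color to obtain is black: we could draw every other bead first — 31 − 8 = 23 beads — without a single black one.
The next draw must be black, so 23 + 1 = 24.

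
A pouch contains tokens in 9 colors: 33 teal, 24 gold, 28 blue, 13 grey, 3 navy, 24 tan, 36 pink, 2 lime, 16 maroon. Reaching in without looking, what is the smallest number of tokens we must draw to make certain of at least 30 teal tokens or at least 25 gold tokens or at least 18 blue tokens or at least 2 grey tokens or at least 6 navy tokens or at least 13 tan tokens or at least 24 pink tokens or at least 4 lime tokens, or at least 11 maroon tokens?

The worst case stops just short of every target: 29 teal, 24 gold, 17 blue, 1 grey, all 3 navy, 12 tan, 23 pink, all 2 lime, 10 maroon — 29 + 24 + 17 + 1 + 3 + 12 + 23 + 2 + 10 = 121 tokens.
One more token must push some color to its target, so 121 + 1 = 122.

122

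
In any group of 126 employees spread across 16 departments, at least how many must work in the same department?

If each of the 16 departments held at most 7, the total would be at most 16 × 7 = 112 < 126, a contradiction.
So at least one holds ⌈126/16⌉ = 8.

8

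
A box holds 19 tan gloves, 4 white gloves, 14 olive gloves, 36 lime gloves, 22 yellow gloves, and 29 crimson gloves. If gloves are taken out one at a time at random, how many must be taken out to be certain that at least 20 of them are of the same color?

Treat the 6 colors as pigeonholes.
In the worst case we take at most 19 of each color, but all 4 white and all 14 olive (fewer than 19), giving 19 + 4 + 14 + 19 + 19 + 19 = 94.
One more glove then forces some color to 20, so 94 + 1 = 95.

95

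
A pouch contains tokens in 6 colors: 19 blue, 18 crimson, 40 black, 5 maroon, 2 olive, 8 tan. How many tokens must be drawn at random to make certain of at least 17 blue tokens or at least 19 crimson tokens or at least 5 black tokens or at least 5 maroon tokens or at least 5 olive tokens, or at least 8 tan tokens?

The worst case stops just short of every target: 16 blue, 18 crimson, 4 black, 4 maroon, all 2 olive, 7 tan — 16 + 18 + 4 + 4 + 2 + 7 = 51 tokens.
One more token must push some color to its target, so 51 + 1 = 52.

52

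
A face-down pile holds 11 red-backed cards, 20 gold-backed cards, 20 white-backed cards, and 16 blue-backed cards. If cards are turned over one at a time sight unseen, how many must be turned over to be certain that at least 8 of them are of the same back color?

29

The worst case takes 7 cards of each back color without reaching 8 of any: 4 × 7 = 28.
The next card must bring some back color to 8, so 28 + 1 = 29.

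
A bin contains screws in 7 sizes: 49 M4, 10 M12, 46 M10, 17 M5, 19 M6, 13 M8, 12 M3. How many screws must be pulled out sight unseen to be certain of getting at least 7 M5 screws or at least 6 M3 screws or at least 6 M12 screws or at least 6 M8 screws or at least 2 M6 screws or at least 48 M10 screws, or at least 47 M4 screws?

115

The worst case stops just short of every target: 46 M4, 5 M12, all 46 M10, 6 M5, 1 M6, 5 M8, 5 M3 — 46 + 5 + 46 + 6 + 1 + 5 + 5 = 114 screws.
One more screw must push some size to its target, so 114 + 1 = 115.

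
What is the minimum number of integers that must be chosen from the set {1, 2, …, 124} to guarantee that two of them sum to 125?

63

Partition {1, …, 124} into 62 pairs: {1,124}, {2,123}, …, {62,63}.
Choosing 62 integers — say the integers 1 through 62 — takes one from each pair and avoids the property.
Choosing 63 forces two into the same pair by pigeonhole, and those sum to 125. So 63.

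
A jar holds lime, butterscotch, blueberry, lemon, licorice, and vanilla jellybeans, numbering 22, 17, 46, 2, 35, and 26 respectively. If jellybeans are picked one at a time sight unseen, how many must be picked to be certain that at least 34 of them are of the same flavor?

134

In the worst case we take at most 33 of each flavor, but all 22 lime, all 17 butterscotch, all 2 lemon, and all 26 vanilla (fewer than 33), giving 22 + 17 + 33 + 2 + 33 + 26 = 133.
One more jellybean then forces some flavor to 34, so 133 + 1 = 134.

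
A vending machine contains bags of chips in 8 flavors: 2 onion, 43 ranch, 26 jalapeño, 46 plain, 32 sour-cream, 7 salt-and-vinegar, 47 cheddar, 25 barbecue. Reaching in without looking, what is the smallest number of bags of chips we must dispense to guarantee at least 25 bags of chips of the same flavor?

154

In the worst case we take at most 24 of each flavor, but all 2 onion and all 7 salt-and-vinegar (fewer than 24), giving 2 + 24 + 24 + 24 + 24 + 7 + 24 + 24 = 153.
One more bag of chips then forces some flavor to 25, so 153 + 1 = 154.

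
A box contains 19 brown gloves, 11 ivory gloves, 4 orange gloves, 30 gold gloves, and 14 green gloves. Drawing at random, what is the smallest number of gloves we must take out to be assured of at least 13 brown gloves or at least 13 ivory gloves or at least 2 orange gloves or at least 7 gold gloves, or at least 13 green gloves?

43

The worst case stops just short of every target: 12 brown, all 11 ivory, 1 orange, 6 gold, 12 green — 12 + 11 + 1 + 6 + 12 = 42 gloves.
One more glove must push some color to its target, so 42 + 1 = 43.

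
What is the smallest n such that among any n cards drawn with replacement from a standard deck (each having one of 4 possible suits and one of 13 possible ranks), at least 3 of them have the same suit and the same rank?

105

There are 4 × 13 = 52 (suit, rank) combinations acting as pigeonholes.
With 52 × 2 = 104 cards drawn with replacement from a standard deck we could place exactly 2 in each, with no (suit, rank) pair reaching 3.
One more forces some (suit, rank) pair to hold 3, so 104 + 1 = 105.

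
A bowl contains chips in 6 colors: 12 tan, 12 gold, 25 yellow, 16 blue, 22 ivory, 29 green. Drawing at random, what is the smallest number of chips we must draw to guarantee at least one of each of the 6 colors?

The hardest color to obtain is tan: we could draw every other chip first — 116 − 12 = 104 chips — without a single tan one.
The next draw must be tan, so 104 + 1 = 105.

105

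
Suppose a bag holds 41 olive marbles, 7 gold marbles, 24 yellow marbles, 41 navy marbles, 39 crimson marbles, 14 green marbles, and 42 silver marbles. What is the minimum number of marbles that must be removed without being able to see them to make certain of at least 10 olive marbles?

To avoid olive marbles as long as possible, exhaust the other 6 colors first.
The worst case draws every non-olive marble first: 7 + 24 + 41 + 39 + 14 + 42 = 167.
The next 10 draws are then forced to be olive, giving 167 + 10 = 177.

177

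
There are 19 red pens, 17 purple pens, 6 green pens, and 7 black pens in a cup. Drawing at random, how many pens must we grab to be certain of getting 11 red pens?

41

To avoid red pens as long as possible, exhaust the other 3 ink colors first.
The worst case draws every non-red pen first: 17 + 6 + 7 = 30.
The next 11 draws are then forced to be red, giving 30 + 11 = 41.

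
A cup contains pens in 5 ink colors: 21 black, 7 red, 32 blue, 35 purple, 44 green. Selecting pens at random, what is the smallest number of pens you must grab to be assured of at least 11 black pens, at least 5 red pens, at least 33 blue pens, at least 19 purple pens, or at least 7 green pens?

Each of the 5 ink colors has its own threshold; avoid all of them simultaneously.
The worst case stops just short of every target: 10 black, 4 red, 32 blue, 18 purple, 6 green — 10 + 4 + 32 + 18 + 6 = 70 pens.
One more pen must push some ink color to its target, so 70 + 1 = 71.

71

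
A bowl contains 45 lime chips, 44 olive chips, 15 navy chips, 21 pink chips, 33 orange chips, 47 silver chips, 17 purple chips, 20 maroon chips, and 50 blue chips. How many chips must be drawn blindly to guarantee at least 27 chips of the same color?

Treat the 9 colors as pigeonholes.
In the worst case we take at most 26 of each color, but all 15 navy, all 21 pink, all 17 purple, and all 20 maroon (fewer than 26), giving 26 + 26 + 15 + 21 + 26 + 26 + 17 + 20 + 26 = 203.
One more chip then forces some color to 27, so 203 + 1 = 204.

204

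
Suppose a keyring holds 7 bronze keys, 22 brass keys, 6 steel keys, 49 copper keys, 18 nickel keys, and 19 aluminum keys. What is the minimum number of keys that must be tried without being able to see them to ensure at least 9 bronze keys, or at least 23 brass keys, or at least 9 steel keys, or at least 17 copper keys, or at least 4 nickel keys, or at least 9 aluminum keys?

63

Each of the 6 types has its own threshold; avoid all of them simultaneously.
The worst case stops just short of every target: all 7 bronze, 22 brass, all 6 steel, 16 copper, 3 nickel, 8 aluminum — 7 + 22 + 6 + 16 + 3 + 8 = 62 keys.
One more key must push some type to its target, so 62 + 1 = 63.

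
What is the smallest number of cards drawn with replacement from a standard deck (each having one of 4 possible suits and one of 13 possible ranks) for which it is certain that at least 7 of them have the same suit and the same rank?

There are 4 × 13 = 52 (suit, rank) combinations acting as pigeonholes.
With 52 × 6 = 312 cards drawn with replacement from a standard deck we could place exactly 6 in each, with no (suit, rank) pair reaching 7.
One more forces some (suit, rank) pair to hold 7, so 312 + 1 = 313.

313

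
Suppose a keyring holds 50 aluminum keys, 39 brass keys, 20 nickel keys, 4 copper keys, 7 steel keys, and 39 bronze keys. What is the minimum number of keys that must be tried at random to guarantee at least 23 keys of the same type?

98

In the worst case we take at most 22 of each type, but all 20 nickel, all 4 copper, and all 7 steel (fewer than 22), giving 22 + 22 + 20 + 4 + 7 + 22 = 97.
One more key then forces some type to 23, so 97 + 1 = 98.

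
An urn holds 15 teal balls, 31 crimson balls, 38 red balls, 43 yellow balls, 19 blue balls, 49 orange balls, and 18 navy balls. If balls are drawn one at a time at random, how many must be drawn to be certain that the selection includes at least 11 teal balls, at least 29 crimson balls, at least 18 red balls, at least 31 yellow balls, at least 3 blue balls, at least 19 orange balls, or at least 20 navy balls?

124

Each of the 7 colors has its own threshold; avoid all of them simultaneously.
The worst case stops just short of every target: 10 teal, 28 crimson, 17 red, 30 yellow, 2 blue, 18 orange, all 18 navy — 10 + 28 + 17 + 30 + 2 + 18 + 18 = 123 balls.
One more ball must push some color to its target, so 123 + 1 = 124.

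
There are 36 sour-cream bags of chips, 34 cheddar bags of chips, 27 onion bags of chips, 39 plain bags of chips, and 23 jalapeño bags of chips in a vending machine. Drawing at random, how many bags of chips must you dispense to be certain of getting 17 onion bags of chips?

149

The worst case draws every non-onion bag of chips first: 36 + 34 + 39 + 23 = 132.
The next 17 draws are then forced to be onion, giving 132 + 17 = 149.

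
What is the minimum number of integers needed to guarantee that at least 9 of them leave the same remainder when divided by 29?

There are 29 residue classes modulo 29 acting as pigeonholes.
With 29 × 8 = 232 integers we could place exactly 8 in each, with no class reaching 9.
One more forces some class to hold 9, so 232 + 1 = 233.

233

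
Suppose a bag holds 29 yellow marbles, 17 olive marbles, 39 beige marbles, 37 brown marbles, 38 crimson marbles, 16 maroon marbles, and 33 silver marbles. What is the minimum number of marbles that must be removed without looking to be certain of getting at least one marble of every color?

194

The hardest color to obtain is maroon: we could draw every other marble first — 209 − 16 = 193 marbles — without a single maroon one.
The next draw must be maroon, so 193 + 1 = 194.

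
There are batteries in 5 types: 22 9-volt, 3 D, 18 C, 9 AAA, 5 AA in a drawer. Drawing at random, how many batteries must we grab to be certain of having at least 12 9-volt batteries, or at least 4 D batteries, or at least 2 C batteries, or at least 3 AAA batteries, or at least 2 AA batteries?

The worst case stops just short of every target: 11 9-volt, 3 D, 1 C, 2 AAA, 1 AA — 11 + 3 + 1 + 2 + 1 = 18 batteries.
One more battery must push some type to its target, so 18 + 1 = 19.

19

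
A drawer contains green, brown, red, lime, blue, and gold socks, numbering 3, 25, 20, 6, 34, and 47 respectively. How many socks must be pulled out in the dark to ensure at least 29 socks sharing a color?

111

Treat the 6 colors as pigeonholes.
In the worst case we take at most 28 of each color, but all 3 green, all 25 brown, all 20 red, and all 6 lime (fewer than 28), giving 3 + 25 + 20 + 6 + 28 + 28 = 110.
One more sock then forces some color to 29, so 110 + 1 = 111.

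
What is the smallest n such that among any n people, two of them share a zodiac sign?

There are 12 zodiac signs acting as pigeonholes.
With 12 people we could place one in each, avoiding any repeat.
One more forces some class to hold 2, so 12 + 1 = 13.

13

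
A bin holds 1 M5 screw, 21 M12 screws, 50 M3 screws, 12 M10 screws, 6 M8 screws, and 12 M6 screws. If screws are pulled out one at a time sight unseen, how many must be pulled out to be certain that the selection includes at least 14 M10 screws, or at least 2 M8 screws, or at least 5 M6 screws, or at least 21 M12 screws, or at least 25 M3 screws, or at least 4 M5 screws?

The worst case stops just short of every target: all 1 M5, 20 M12, 24 M3, all 12 M10, 1 M8, 4 M6 — 1 + 20 + 24 + 12 + 1 + 4 = 62 screws.
One more screw must push some size to its target, so 62 + 1 = 63.

63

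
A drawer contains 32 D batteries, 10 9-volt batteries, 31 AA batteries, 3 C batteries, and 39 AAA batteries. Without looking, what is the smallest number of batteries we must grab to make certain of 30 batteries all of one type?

101

In the worst case we take at most 29 of each type, but all 10 9-volt and all 3 C (fewer than 29), giving 29 + 10 + 29 + 3 + 29 = 100.
One more battery then forces some type to 30, so 100 + 1 = 101.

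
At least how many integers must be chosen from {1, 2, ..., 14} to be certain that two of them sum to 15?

Partition {1, …, 14} into 7 pairs: {1,14}, {2,13}, …, {7,8}.
Choosing 7 integers — say the integers 1 through 7 — takes one from each pair and avoids the property.
Choosing 8 forces two into the same pair by pigeonhole, and those sum to 15. So 8.

8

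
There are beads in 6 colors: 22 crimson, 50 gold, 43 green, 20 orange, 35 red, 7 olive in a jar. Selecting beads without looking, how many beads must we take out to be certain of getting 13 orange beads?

The worst case draws every non-orange bead first: 22 + 50 + 43 + 35 + 7 = 157.
The next 13 draws are then forced to be orange, giving 157 + 13 = 170.

170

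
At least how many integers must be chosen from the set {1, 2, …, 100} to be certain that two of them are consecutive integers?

51

Partition {1, …, 100} into 50 pairs: {1,2}, {3,4}, …, {99,100}.
Choosing 50 integers — say the 50 even numbers 2, 4, …, 100 — takes one from each pair and avoids the property.
Choosing 51 forces two into the same pair by pigeonhole, and those are consecutive. So 51.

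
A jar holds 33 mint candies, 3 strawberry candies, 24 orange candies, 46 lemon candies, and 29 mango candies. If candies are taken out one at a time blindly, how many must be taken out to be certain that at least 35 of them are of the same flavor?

124

In the worst case we take at most 34 of each flavor, but all 33 mint, all 3 strawberry, all 24 orange, and all 29 mango (fewer than 34), giving 33 + 3 + 24 + 34 + 29 = 123.
One more candy then forces some flavor to 35, so 123 + 1 = 124.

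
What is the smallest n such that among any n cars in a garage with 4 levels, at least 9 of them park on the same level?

33

There are 4 levels acting as pigeonholes.
With 4 × 8 = 32 cars we could place exactly 8 in each, with no class reaching 9.
One more forces some class to hold 9, so 32 + 1 = 33.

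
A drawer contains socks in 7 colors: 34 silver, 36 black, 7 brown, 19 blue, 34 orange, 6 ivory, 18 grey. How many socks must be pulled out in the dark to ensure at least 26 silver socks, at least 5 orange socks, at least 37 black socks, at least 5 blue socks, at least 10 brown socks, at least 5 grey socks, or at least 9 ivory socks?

87

The worst case stops just short of every target: 25 silver, 36 black, all 7 brown, 4 blue, 4 orange, all 6 ivory, 4 grey — 25 + 36 + 7 + 4 + 4 + 6 + 4 = 86 socks.
One more sock must push some color to its target, so 86 + 1 = 87.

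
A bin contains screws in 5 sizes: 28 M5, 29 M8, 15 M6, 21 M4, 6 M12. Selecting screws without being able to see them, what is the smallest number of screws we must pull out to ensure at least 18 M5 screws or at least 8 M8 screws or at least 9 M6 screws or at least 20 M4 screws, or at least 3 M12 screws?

The worst case stops just short of every target: 17 M5, 7 M8, 8 M6, 19 M4, 2 M12 — 17 + 7 + 8 + 19 + 2 = 53 screws.
One more screw must push some size to its target, so 53 + 1 = 54.

54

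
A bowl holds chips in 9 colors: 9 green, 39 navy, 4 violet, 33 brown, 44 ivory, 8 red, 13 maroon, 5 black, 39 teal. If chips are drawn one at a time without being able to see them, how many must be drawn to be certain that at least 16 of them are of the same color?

100

In the worst case we take at most 15 of each color, but all 9 green, all 4 violet, all 8 red, all 13 maroon, and all 5 black (fewer than 15), giving 9 + 15 + 4 + 15 + 15 + 8 + 13 + 5 + 15 = 99.
One more chip then forces some color to 16, so 99 + 1 = 100.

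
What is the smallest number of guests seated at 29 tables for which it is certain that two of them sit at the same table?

30

There are 29 tables acting as pigeonholes.
With 29 guests we could place one in each, avoiding any repeat.
One more forces some class to hold 2, so 29 + 1 = 30.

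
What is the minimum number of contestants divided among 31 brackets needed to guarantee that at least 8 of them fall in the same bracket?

There are 31 brackets acting as pigeonholes.
With 31 × 7 = 217 contestants we could place exactly 7 in each, with no class reaching 8.
One more forces some class to hold 8, so 217 + 1 = 218.

218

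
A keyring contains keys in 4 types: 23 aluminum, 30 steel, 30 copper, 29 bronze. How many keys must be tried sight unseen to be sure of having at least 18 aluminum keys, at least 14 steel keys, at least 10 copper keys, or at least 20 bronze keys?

59

The worst case stops just short of every target: 17 aluminum, 13 steel, 9 copper, 19 bronze — 17 + 13 + 9 + 19 = 58 keys.
One more key must push some type to its target, so 58 + 1 = 59.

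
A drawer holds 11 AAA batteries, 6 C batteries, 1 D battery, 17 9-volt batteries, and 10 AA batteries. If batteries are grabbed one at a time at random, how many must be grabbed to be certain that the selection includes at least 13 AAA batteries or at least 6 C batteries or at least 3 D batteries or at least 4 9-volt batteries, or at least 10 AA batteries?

The worst case stops just short of every target: all 11 AAA, 5 C, all 1 D, 3 9-volt, 9 AA — 11 + 5 + 1 + 3 + 9 = 29 batteries.
One more battery must push some type to its target, so 29 + 1 = 30.

30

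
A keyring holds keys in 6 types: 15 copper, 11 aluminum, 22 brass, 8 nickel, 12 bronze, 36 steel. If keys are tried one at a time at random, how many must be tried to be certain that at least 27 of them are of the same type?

Treat the 6 types as pigeonholes.
In the worst case we take at most 26 of each type, but all 15 copper, all 11 aluminum, all 22 brass, all 8 nickel, and all 12 bronze (fewer than 26), giving 15 + 11 + 22 + 8 + 12 + 26 = 94.
One more key then forces some type to 27, so 94 + 1 = 95.

95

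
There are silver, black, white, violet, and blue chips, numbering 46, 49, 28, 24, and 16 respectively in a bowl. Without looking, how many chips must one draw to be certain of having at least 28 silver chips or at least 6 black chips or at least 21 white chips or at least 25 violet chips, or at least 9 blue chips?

Each of the 5 colors has its own threshold; avoid all of them simultaneously.
The worst case stops just short of every target: 27 silver, 5 black, 20 white, 24 violet, 8 blue — 27 + 5 + 20 + 24 + 8 = 84 chips.
One more chip must push some color to its target, so 84 + 1 = 85.

85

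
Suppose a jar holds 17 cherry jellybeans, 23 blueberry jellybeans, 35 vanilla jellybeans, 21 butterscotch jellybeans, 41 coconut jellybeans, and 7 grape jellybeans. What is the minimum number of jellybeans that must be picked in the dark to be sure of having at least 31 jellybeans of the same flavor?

129

In the worst case we take at most 30 of each flavor, but all 17 cherry, all 23 blueberry, all 21 butterscotch, and all 7 grape (fewer than 30), giving 17 + 23 + 30 + 21 + 30 + 7 = 128.
One more jellybean then forces some flavor to 31, so 128 + 1 = 129.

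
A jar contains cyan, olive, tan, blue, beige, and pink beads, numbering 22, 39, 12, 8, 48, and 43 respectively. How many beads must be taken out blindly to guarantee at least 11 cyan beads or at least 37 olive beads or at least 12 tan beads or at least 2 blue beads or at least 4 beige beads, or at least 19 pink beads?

80

The worst case stops just short of every target: 10 cyan, 36 olive, 11 tan, 1 blue, 3 beige, 18 pink — 10 + 36 + 11 + 1 + 3 + 18 = 79 beads.
One more bead must push some color to its target, so 79 + 1 = 80.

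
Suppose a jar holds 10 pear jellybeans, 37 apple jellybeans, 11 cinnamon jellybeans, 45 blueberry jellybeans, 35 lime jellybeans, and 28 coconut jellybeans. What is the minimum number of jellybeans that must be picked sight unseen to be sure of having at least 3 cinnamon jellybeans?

To avoid cinnamon jellybeans as long as possible, exhaust the other 5 flavors first.
The worst case draws every non-cinnamon jellybean first: 10 + 37 + 45 + 35 + 28 = 155.
The next 3 draws are then forced to be cinnamon, giving 155 + 3 = 158.

158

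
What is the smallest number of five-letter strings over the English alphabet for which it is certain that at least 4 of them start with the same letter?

There are 26 possible first letters acting as pigeonholes.
With 26 × 3 = 78 five-letter strings over the English alphabet we could place exactly 3 in each, with no class reaching 4.
One more forces some class to hold 4, so 78 + 1 = 79.

79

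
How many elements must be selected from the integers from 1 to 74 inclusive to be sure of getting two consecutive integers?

Partition {1, …, 74} into 37 pairs: {1,2}, {3,4}, …, {73,74}.
Choosing 37 integers — say the 37 even numbers 2, 4, …, 74 — takes one from each pair and avoids the property.
Choosing 38 forces two into the same pair by pigeonhole, and those are consecutive. So 38.

38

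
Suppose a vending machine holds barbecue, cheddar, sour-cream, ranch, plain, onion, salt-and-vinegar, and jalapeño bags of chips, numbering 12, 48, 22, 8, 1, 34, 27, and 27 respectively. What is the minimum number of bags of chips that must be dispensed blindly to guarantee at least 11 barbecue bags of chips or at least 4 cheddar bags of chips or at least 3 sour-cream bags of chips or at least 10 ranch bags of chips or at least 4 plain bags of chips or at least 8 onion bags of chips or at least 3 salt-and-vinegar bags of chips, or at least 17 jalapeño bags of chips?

50

Each of the 8 flavors has its own threshold; avoid all of them simultaneously.
The worst case stops just short of every target: 10 barbecue, 3 cheddar, 2 sour-cream, all 8 ranch, all 1 plain, 7 onion, 2 salt-and-vinegar, 16 jalapeño — 10 + 3 + 2 + 8 + 1 + 7 + 2 + 16 = 49 bags of chips.
One more bag of chips must push some flavor to its target, so 49 + 1 = 50.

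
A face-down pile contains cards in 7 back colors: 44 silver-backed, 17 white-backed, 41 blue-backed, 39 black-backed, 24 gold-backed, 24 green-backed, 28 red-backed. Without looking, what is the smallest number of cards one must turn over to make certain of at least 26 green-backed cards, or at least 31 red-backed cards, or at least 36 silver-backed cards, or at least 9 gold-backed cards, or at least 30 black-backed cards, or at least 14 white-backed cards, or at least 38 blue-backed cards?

Each of the 7 back colors has its own threshold; avoid all of them simultaneously.
The worst case stops just short of every target: 35 silver-backed, 13 white-backed, 37 blue-backed, 29 black-backed, 8 gold-backed, all 24 green-backed, all 28 red-backed — 35 + 13 + 37 + 29 + 8 + 24 + 28 = 174 cards.
One more card must push some back color to its target, so 174 + 1 = 175.

175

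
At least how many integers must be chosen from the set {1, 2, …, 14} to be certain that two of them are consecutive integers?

8

Partition {1, …, 14} into 7 pairs: {1,2}, {3,4}, …, {13,14}.
Choosing 7 integers — say the 7 even numbers 2, 4, …, 14 — takes one from each pair and avoids the property.
Choosing 8 forces two into the same pair by pigeonhole, and those are consecutive. So 8.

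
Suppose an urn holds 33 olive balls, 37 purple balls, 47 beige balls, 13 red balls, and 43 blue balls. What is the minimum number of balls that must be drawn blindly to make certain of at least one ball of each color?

The hardest color to obtain is red: we could draw every other ball first — 173 − 13 = 160 balls — without a single red one.
The next draw must be red, so 160 + 1 = 161.

161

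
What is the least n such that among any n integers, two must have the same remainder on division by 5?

6

Use the pigeonhole principle on residue classes: two integers differ by a multiple of 5 exactly when they share a remainder mod 5.
There are 5 residue classes mod 5, so 5 integers can all lie in distinct classes.
One more integer must repeat a residue, giving a difference divisible by 5. So n = 5 + 1 = 6.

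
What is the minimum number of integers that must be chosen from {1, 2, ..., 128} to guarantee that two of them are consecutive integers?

65

Partition {1, …, 128} into 64 pairs: {1,2}, {3,4}, …, {127,128}.
Choosing 64 integers — say the 64 even numbers 2, 4, …, 128 — takes one from each pair and avoids the property.
Choosing 65 forces two into the same pair by pigeonhole, and those are consecutive. So 65.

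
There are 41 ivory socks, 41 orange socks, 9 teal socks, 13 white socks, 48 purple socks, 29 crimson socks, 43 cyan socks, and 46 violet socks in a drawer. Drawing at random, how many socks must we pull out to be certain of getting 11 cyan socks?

238

To avoid cyan socks as long as possible, exhaust the other 7 colors first.
The worst case draws every non-cyan sock first: 41 + 41 + 9 + 13 + 48 + 29 + 46 = 227.
The next 11 draws are then forced to be cyan, giving 227 + 11 = 238.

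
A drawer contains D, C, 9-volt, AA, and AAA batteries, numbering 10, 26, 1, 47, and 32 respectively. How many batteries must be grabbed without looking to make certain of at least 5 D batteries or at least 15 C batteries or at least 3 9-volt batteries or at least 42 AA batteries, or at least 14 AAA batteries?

Each of the 5 types has its own threshold; avoid all of them simultaneously.
The worst case stops just short of every target: 4 D, 14 C, all 1 9-volt, 41 AA, 13 AAA — 4 + 14 + 1 + 41 + 13 = 73 batteries.
One more battery must push some type to its target, so 73 + 1 = 74.

74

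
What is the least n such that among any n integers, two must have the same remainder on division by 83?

84

Two integers differ by a multiple of 83 exactly when they share a remainder mod 83.
There are 83 residue classes mod 83, so 83 integers can all lie in distinct classes.
One more integer must repeat a residue, giving a difference divisible by 83. So n = 83 + 1 = 84.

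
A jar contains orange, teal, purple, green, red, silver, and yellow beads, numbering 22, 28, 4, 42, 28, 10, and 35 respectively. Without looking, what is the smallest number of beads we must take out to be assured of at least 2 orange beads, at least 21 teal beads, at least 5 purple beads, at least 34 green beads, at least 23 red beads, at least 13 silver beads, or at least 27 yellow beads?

117

The worst case stops just short of every target: 1 orange, 20 teal, 4 purple, 33 green, 22 red, all 10 silver, 26 yellow — 1 + 20 + 4 + 33 + 22 + 10 + 26 = 116 beads.
One more bead must push some color to its target, so 116 + 1 = 117.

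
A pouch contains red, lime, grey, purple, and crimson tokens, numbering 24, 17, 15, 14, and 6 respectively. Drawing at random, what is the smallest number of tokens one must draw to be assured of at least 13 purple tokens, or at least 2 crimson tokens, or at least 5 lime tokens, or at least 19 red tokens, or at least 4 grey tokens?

Each of the 5 colors has its own threshold; avoid all of them simultaneously.
The worst case stops just short of every target: 18 red, 4 lime, 3 grey, 12 purple, 1 crimson — 18 + 4 + 3 + 12 + 1 = 38 tokens.
One more token must push some color to its target, so 38 + 1 = 39.

39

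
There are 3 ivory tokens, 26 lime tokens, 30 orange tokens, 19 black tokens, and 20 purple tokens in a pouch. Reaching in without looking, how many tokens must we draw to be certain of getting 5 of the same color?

Treat the 5 colors as pigeonholes.
In the worst case we take at most 4 of each color, but all 3 ivory (fewer than 4), giving 3 + 4 + 4 + 4 + 4 = 19.
One more token then forces some color to 5, so 19 + 1 = 20.

20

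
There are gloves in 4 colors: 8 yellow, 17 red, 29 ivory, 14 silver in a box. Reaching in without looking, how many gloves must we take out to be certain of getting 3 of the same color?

9

The worst case takes 2 gloves of each color without reaching 3 of any: 4 × 2 = 8.
The next glove must bring some color to 3, so 8 + 1 = 9.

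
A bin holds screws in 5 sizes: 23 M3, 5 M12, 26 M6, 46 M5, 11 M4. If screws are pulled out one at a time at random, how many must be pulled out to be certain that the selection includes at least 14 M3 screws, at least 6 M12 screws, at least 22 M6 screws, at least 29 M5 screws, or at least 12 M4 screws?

The worst case stops just short of every target: 13 M3, 5 M12, 21 M6, 28 M5, 11 M4 — 13 + 5 + 21 + 28 + 11 = 78 screws.
One more screw must push some size to its target, so 78 + 1 = 79.

79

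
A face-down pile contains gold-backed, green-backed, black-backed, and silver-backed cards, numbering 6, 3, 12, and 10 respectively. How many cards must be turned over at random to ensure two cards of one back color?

The worst case takes 1 card of each back color without reaching 2 of any: 4 × 1 = 4.
The next card must bring some back color to 2, so 4 + 1 = 5.

5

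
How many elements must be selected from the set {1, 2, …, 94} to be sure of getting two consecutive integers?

48

Partition {1, …, 94} into 47 pairs: {1,2}, {3,4}, …, {93,94}.
Choosing 47 integers — say the 47 even numbers 2, 4, …, 94 — takes one from each pair and avoids the property.
Choosing 48 forces two into the same pair by pigeonhole, and those are consecutive. So 48.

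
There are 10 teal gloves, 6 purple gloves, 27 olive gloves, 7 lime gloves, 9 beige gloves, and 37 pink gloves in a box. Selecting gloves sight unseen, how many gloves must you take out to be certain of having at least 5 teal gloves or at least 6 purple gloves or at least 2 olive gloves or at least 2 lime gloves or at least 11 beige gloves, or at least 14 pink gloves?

34

The worst case stops just short of every target: 4 teal, 5 purple, 1 olive, 1 lime, all 9 beige, 13 pink — 4 + 5 + 1 + 1 + 9 + 13 = 33 gloves.
One more glove must push some color to its target, so 33 + 1 = 34.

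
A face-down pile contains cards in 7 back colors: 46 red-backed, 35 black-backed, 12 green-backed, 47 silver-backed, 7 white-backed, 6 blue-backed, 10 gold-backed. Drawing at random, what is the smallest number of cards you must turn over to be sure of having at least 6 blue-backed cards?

163

The worst case draws every non-blue-backed card first: 46 + 35 + 12 + 47 + 7 + 10 = 157.
The next 6 draws are then forced to be blue-backed, giving 157 + 6 = 163.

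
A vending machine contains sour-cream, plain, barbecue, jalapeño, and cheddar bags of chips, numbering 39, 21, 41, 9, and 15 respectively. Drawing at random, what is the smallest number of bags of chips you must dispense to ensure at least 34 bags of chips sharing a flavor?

Treat the 5 flavors as pigeonholes.
In the worst case we take at most 33 of each flavor, but all 21 plain, all 9 jalapeño, and all 15 cheddar (fewer than 33), giving 33 + 21 + 33 + 9 + 15 = 111.
One more bag of chips then forces some flavor to 34, so 111 + 1 = 112.

112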